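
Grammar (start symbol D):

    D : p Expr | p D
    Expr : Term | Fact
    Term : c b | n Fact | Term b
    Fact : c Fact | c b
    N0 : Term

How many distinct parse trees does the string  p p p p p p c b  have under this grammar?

2

Parse trees for p p p p p p c b:
  [D p [D p [D p [D p [D p [D p [Expr [Term c b]]]]]]]]
  [D p [D p [D p [D p [D p [D p [Expr [Fact c b]]]]]]]]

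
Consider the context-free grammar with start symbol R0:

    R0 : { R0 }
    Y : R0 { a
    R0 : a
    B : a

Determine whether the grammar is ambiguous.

Unambiguous

Only R0 is reachable from R0; ignoring the rest: Each string is a nest of matched brackets around a single atom. An opening bracket forces the recursive rule; an atom forces the base rule.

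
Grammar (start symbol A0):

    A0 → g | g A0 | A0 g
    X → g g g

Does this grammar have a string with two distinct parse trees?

Ambiguous

Witness: g g

Derivation 1: A0 ⇒ g A0 ⇒ g g
Derivation 2: A0 ⇒ A0 g ⇒ g g

Two distinct leftmost derivations for the same string.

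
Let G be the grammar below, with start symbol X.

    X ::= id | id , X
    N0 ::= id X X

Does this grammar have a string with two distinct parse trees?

Unambiguous

Only X is reachable from X; ignoring the rest: Right-recursive list with a separator: after each atom, whether the separator follows determines the rule. One parse per string.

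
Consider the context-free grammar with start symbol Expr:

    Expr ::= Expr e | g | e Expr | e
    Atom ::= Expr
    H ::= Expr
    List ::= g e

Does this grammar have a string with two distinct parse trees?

Ambiguous

Witness: e e

Derivation 1: Expr ⇒ Expr e ⇒ e e
Derivation 2: Expr ⇒ e Expr ⇒ e e

Two distinct leftmost derivations for the same string.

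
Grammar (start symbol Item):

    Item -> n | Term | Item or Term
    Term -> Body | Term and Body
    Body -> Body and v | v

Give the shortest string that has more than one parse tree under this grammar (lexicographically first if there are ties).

length 1: no string has ≥2 trees
length 3: v and v has 2 parse trees

Two derivations of v and v:
  Item ⇒ Term ⇒ Body ⇒ Body and v ⇒ v and v
  Item ⇒ Term ⇒ Term and Body ⇒ Body and Body ⇒ v and Body ⇒ v and v

v and v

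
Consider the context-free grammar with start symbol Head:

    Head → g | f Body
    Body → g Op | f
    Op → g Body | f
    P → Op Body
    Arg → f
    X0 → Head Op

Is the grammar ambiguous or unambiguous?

(P, Arg, X0 are unreachable from Head, so their rules don't affect L(Head).) Each reachable nonterminal has at most one production per leading terminal, and all productions are right-linear; the derivation is determined token-by-token.

Unambiguous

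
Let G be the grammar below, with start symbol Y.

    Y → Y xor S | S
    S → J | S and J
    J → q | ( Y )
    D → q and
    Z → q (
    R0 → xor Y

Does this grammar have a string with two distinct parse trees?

Unambiguous

Only Y, S, J are reachable from Y; ignoring the rest: Y → Y xor S | S  ;  S → S and J | J  — a left-associative chain with J at the bottom. Each string factors uniquely by precedence.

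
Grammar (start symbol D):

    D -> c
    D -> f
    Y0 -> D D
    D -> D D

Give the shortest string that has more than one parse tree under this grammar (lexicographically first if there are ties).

length 1: no string has ≥2 trees
length 2: no string has ≥2 trees
length 3: c c c has 2 parse trees

Two derivations of c c c:
  D ⇒ D D ⇒ c D ⇒ c D D ⇒ c c D ⇒ c c c
  D ⇒ D D ⇒ D D D ⇒ c D D ⇒ c c D ⇒ c c c

c c c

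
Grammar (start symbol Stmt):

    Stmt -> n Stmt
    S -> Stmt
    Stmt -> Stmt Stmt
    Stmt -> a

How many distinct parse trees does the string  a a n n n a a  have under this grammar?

11

Parse trees for a a n n n a a (showing first 6 of 11):
  [Stmt [Stmt a] [Stmt [Stmt a] [Stmt n [Stmt n [Stmt n [Stmt [Stmt a] [Stmt a]]]]]]]
  [Stmt [Stmt a] [Stmt [Stmt a] [Stmt n [Stmt n [Stmt [Stmt n [Stmt a]] [Stmt a]]]]]]
  [Stmt [Stmt a] [Stmt [Stmt a] [Stmt n [Stmt [Stmt n [Stmt n [Stmt a]]] [Stmt a]]]]]
  [Stmt [Stmt a] [Stmt [Stmt a] [Stmt [Stmt n [Stmt n [Stmt n [Stmt a]]]] [Stmt a]]]]
  [Stmt [Stmt a] [Stmt [Stmt [Stmt a] [Stmt n [Stmt n [Stmt n [Stmt a]]]]] [Stmt a]]]
  [Stmt [Stmt [Stmt a] [Stmt a]] [Stmt n [Stmt n [Stmt n [Stmt [Stmt a] [Stmt a]]]]]]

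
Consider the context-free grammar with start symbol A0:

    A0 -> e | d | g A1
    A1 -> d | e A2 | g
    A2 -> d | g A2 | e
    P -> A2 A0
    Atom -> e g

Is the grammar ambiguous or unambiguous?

Unambiguous

Only A0, A1, A2 are reachable from A0; ignoring the rest: The reachable rules are right-linear with at most one rule per (nonterminal, next-terminal) pair. Each input token forces the next rule, so parsing is deterministic.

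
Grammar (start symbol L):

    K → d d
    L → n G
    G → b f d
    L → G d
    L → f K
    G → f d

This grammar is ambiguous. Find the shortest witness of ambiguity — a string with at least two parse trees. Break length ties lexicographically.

length 3: f d d has 2 parse trees

Two derivations of f d d:
  L ⇒ G d ⇒ f d d
  L ⇒ f K ⇒ f d d

f d d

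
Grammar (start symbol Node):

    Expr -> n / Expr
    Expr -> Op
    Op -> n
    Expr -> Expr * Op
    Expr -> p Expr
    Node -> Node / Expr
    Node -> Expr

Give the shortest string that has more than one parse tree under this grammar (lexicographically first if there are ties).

length 1: no string has ≥2 trees
length 2: no string has ≥2 trees
length 3: n / n has 2 parse trees

Two derivations of n / n:
  Node ⇒ Node / Expr ⇒ Expr / Expr ⇒ Op / Expr ⇒ n / Expr ⇒ n / Op ⇒ n / n
  Node ⇒ Expr ⇒ n / Expr ⇒ n / Op ⇒ n / n

n / n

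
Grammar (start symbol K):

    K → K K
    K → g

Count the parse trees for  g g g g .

Parse trees for g g g g:
  [K [K g] [K [K g] [K [K g] [K g]]]]
  [K [K g] [K [K [K g] [K g]] [K g]]]
  [K [K [K g] [K g]] [K [K g] [K g]]]
  [K [K [K g] [K [K g] [K g]]] [K g]]
  [K [K [K [K g] [K g]] [K g]] [K g]]

5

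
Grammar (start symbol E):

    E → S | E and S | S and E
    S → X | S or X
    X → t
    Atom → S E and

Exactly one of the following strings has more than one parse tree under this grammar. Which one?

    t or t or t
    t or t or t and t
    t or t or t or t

t or t or t and t

t or t or t: 1 tree
t or t or t and t: 2 trees
t or t or t or t: 1 tree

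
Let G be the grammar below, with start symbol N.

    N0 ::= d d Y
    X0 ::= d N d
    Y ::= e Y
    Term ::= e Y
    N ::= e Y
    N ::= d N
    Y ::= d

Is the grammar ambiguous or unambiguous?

Unambiguous

(X0, N0, Term are unreachable from N, so their rules don't affect L(N).) Restricted to the reachable nonterminals, every rule has the form A → t or A → t B, and no two rules for the same A share a first terminal. The grammar encodes a DFA — one run per string.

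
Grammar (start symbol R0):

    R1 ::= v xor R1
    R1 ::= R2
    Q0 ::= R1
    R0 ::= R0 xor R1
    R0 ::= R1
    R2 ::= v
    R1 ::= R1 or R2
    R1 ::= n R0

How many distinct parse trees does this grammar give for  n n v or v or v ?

Parse trees for n n v or v or v:
  [R0 [R1 [R1 [R1 n [R0 [R1 n [R0 [R1 [R2 v]]]]]] or [R2 v]] or [R2 v]]]
  [R0 [R1 [R1 n [R0 [R1 [R1 n [R0 [R1 [R2 v]]]] or [R2 v]]]] or [R2 v]]]
  [R0 [R1 [R1 n [R0 [R1 n [R0 [R1 [R1 [R2 v]] or [R2 v]]]]]] or [R2 v]]]
  [R0 [R1 n [R0 [R1 [R1 [R1 n [R0 [R1 [R2 v]]]] or [R2 v]] or [R2 v]]]]]
  [R0 [R1 n [R0 [R1 [R1 n [R0 [R1 [R1 [R2 v]] or [R2 v]]]] or [R2 v]]]]]
  [R0 [R1 n [R0 [R1 n [R0 [R1 [R1 [R1 [R2 v]] or [R2 v]] or [R2 v]]]]]]]

6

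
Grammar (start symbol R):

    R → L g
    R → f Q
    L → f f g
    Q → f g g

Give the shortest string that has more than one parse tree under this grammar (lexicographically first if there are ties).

f f g g

length 4: f f g g has 2 parse trees

Two derivations of f f g g:
  R ⇒ L g ⇒ f f g g
  R ⇒ f Q ⇒ f f g g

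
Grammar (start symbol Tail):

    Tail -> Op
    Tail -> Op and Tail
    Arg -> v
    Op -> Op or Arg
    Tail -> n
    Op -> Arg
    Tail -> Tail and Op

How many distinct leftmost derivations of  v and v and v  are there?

Parse trees for v and v and v:
  [Tail [Op [Arg v]] and [Tail [Op [Arg v]] and [Tail [Op [Arg v]]]]]
  [Tail [Op [Arg v]] and [Tail [Tail [Op [Arg v]]] and [Op [Arg v]]]]
  [Tail [Tail [Op [Arg v]] and [Tail [Op [Arg v]]]] and [Op [Arg v]]]
  [Tail [Tail [Tail [Op [Arg v]]] and [Op [Arg v]]] and [Op [Arg v]]]

4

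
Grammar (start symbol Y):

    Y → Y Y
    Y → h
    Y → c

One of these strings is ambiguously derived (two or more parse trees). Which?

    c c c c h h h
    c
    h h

c c c c h h h

c c c c h h h: 132 trees
c: 1 tree
h h: 1 tree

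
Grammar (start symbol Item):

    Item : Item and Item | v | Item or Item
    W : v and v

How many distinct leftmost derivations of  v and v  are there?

1

Parse trees for v and v:
  [Item [Item v] and [Item v]]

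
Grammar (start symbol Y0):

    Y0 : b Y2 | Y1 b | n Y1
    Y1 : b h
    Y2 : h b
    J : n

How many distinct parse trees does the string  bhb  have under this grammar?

Parse trees for bhb:
  [Y0 b [Y2 h b]]
  [Y0 [Y1 b h] b]

2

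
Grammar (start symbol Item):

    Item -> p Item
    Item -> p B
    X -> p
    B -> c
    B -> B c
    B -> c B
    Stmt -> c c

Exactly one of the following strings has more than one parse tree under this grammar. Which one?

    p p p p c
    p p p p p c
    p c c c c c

p c c c c c

p p p p c: 1 tree
p p p p p c: 1 tree
p c c c c c: 16 trees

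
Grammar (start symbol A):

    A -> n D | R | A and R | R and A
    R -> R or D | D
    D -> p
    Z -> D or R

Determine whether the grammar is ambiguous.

Witness: p and p

Derivation 1: A ⇒ A and R ⇒ R and R ⇒ D and R ⇒ p and R ⇒ p and D ⇒ p and p
Derivation 2: A ⇒ R and A ⇒ D and A ⇒ p and A ⇒ p and R ⇒ p and D ⇒ p and p

Two distinct leftmost derivations for the same string.

Ambiguous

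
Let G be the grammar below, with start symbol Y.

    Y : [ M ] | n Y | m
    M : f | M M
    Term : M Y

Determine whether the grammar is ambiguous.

Ambiguous

Witness: [ f f f ]

Derivation 1: Y ⇒ [ M ] ⇒ [ M M ] ⇒ [ f M ] ⇒ [ f M M ] ⇒ [ f f M ] ⇒ [ f f f ]
Derivation 2: Y ⇒ [ M ] ⇒ [ M M ] ⇒ [ M M M ] ⇒ [ f M M ] ⇒ [ f f M ] ⇒ [ f f f ]

Two distinct leftmost derivations for the same string.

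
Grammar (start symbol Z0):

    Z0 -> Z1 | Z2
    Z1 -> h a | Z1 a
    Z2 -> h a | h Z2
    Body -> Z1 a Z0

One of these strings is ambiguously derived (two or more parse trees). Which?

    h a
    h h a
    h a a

h a: 2 trees
h h a: 1 tree
h a a: 1 tree

h a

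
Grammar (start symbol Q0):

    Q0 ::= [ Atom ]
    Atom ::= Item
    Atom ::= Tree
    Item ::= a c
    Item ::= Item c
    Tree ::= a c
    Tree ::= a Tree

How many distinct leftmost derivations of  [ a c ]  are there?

Parse trees for [ a c ]:
  [Q0 [ [Atom [Item a c]] ]]
  [Q0 [ [Atom [Tree a c]] ]]

2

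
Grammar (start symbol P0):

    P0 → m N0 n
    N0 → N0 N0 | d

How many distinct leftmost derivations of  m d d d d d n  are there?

14

Parse trees for m d d d d d n (showing first 6 of 14):
  [P0 m [N0 [N0 d] [N0 [N0 d] [N0 [N0 d] [N0 [N0 d] [N0 d]]]]] n]
  [P0 m [N0 [N0 d] [N0 [N0 d] [N0 [N0 [N0 d] [N0 d]] [N0 d]]]] n]
  [P0 m [N0 [N0 d] [N0 [N0 [N0 d] [N0 d]] [N0 [N0 d] [N0 d]]]] n]
  [P0 m [N0 [N0 d] [N0 [N0 [N0 d] [N0 [N0 d] [N0 d]]] [N0 d]]] n]
  [P0 m [N0 [N0 d] [N0 [N0 [N0 [N0 d] [N0 d]] [N0 d]] [N0 d]]] n]
  [P0 m [N0 [N0 [N0 d] [N0 d]] [N0 [N0 d] [N0 [N0 d] [N0 d]]]] n]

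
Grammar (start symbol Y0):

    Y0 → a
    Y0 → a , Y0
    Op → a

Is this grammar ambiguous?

Only Y0 is reachable from Y0; ignoring the rest: Right-recursive list with a separator: after each atom, whether the separator follows determines the rule. One parse per string.

Unambiguous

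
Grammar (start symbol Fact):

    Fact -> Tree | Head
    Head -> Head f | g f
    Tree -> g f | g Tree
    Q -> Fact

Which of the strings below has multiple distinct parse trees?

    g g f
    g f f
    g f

g g f: 1 tree
g f f: 1 tree
g f: 2 trees

g f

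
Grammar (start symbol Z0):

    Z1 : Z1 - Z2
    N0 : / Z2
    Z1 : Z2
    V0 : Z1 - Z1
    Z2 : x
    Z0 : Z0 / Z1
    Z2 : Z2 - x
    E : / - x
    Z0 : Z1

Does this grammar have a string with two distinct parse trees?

Ambiguous

Witness: x - x

Derivation 1: Z0 ⇒ Z1 ⇒ Z1 - Z2 ⇒ Z2 - Z2 ⇒ x - Z2 ⇒ x - x
Derivation 2: Z0 ⇒ Z1 ⇒ Z2 ⇒ Z2 - x ⇒ x - x

Two distinct leftmost derivations for the same string.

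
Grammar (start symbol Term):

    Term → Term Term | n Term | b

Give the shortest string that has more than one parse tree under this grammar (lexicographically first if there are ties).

length 1: no string has ≥2 trees
length 2: no string has ≥2 trees
length 3: b b b has 2 parse trees

Two derivations of b b b:
  Term ⇒ Term Term ⇒ Term Term Term ⇒ b Term Term ⇒ b b Term ⇒ b b b
  Term ⇒ Term Term ⇒ b Term ⇒ b Term Term ⇒ b b Term ⇒ b b b

b b b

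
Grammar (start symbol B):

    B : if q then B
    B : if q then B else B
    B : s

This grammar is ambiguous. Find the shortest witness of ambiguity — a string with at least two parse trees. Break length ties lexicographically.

length 1: no string has ≥2 trees
length 4: no string has ≥2 trees
length 6: no string has ≥2 trees
length 7: no string has ≥2 trees
length 9: if q then if q then s else s has 2 parse trees

Two derivations of if q then if q then s else s:
  B ⇒ if q then B ⇒ if q then if q then B else B ⇒ if q then if q then s else B ⇒ if q then if q then s else s
  B ⇒ if q then B else B ⇒ if q then if q then B else B ⇒ if q then if q then s else B ⇒ if q then if q then s else s

if q then if q then s else s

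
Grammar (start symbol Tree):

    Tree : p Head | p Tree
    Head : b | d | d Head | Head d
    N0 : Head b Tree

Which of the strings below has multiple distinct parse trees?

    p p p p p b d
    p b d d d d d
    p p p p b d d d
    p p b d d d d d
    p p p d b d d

p p p d b d d

p p p p p b d: 1 tree
p b d d d d d: 1 tree
p p p p b d d d: 1 tree
p p b d d d d d: 1 tree
p p p d b d d: 3 trees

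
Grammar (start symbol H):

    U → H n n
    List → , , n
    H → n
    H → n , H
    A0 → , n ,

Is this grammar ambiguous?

Only H is reachable from H; ignoring the rest: The reachable grammar is A → atom sep A | atom. Each atom is followed by either the separator (recurse) or end-of-string (stop) — no choice point.

Unambiguous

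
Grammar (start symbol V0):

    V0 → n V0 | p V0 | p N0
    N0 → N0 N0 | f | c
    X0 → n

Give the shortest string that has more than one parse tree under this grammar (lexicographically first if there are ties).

length 2: no string has ≥2 trees
length 3: no string has ≥2 trees
length 4: p c c c has 2 parse trees

Two derivations of p c c c:
  V0 ⇒ p N0 ⇒ p N0 N0 ⇒ p N0 N0 N0 ⇒ p c N0 N0 ⇒ p c c N0 ⇒ p c c c
  V0 ⇒ p N0 ⇒ p N0 N0 ⇒ p c N0 ⇒ p c N0 N0 ⇒ p c c N0 ⇒ p c c c

p c c c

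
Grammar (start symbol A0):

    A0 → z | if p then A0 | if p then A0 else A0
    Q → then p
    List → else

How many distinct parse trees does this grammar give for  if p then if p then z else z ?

Parse trees for if p then if p then z else z:
  [A0 if p then [A0 if p then [A0 z] else [A0 z]]]
  [A0 if p then [A0 if p then [A0 z]] else [A0 z]]

2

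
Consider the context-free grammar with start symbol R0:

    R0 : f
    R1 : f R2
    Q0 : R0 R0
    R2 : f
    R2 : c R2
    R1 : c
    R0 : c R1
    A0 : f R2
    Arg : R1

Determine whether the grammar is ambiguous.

(Arg, A0, Q0 are unreachable from R0, so their rules don't affect L(R0).) Each reachable nonterminal has at most one production per leading terminal, and all productions are right-linear; the derivation is determined token-by-token.

Unambiguous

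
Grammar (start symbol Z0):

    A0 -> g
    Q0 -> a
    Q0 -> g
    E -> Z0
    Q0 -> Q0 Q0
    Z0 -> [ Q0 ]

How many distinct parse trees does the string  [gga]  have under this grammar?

2

Parse trees for [gga]:
  [Z0 [ [Q0 [Q0 g] [Q0 [Q0 g] [Q0 a]]] ]]
  [Z0 [ [Q0 [Q0 [Q0 g] [Q0 g]] [Q0 a]] ]]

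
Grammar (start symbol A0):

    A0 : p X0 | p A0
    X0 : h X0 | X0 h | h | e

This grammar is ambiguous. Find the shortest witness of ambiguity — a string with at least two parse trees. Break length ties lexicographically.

length 2: no string has ≥2 trees
length 3: p h h has 2 parse trees

Two derivations of p h h:
  A0 ⇒ p X0 ⇒ p h X0 ⇒ p h h
  A0 ⇒ p X0 ⇒ p X0 h ⇒ p h h

p h h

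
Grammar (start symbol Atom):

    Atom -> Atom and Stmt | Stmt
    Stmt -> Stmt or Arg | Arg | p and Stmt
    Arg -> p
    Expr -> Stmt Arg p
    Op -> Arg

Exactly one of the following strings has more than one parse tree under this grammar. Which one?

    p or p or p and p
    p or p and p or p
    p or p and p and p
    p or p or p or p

p or p or p and p: 1 tree
p or p and p or p: 1 tree
p or p and p and p: 2 trees
p or p or p or p: 1 tree

p or p and p and p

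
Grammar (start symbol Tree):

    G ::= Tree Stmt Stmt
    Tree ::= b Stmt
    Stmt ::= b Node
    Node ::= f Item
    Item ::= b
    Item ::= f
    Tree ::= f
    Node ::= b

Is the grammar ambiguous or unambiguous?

(G is unreachable from Tree, so its rules don't affect L(Tree).) Each reachable nonterminal has at most one production per leading terminal, and all productions are right-linear; the derivation is determined token-by-token.

Unambiguous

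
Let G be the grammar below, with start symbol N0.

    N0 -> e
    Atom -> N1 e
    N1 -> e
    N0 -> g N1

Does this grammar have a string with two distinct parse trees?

Unambiguous

(Atom is unreachable from N0, so its rules don't affect L(N0).) Restricted to the reachable nonterminals, every rule has the form A → t or A → t B, and no two rules for the same A share a first terminal. The grammar encodes a DFA — one run per string.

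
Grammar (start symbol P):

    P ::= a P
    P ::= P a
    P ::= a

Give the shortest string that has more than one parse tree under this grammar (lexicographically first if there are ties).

length 1: no string has ≥2 trees
length 2: a a has 2 parse trees

Two derivations of a a:
  P ⇒ a P ⇒ a a
  P ⇒ P a ⇒ a a

a a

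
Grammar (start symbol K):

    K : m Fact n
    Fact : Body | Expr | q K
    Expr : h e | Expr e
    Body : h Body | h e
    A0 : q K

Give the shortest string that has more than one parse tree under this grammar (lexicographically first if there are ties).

length 4: m h e n has 2 parse trees

Two derivations of m h e n:
  K ⇒ m Fact n ⇒ m Body n ⇒ m h e n
  K ⇒ m Fact n ⇒ m Expr n ⇒ m h e n

m h e n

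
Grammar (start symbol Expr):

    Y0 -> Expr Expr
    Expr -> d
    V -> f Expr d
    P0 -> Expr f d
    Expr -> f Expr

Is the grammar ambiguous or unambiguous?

(V, Y0, P0 are unreachable from Expr, so their rules don't affect L(Expr).) The reachable rules are right-linear with at most one rule per (nonterminal, next-terminal) pair. Each input token forces the next rule, so parsing is deterministic.

Unambiguous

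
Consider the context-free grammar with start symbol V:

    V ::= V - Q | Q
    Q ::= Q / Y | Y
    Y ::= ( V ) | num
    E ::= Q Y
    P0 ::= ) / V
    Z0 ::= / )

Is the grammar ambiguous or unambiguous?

Unambiguous

Only V, Q, Y are reachable from V; ignoring the rest: The grammar is stratified — V handles '-' (left-recursive), Q handles '/', Y atoms. Each operator has a fixed associativity and precedence level, so every string has one parse.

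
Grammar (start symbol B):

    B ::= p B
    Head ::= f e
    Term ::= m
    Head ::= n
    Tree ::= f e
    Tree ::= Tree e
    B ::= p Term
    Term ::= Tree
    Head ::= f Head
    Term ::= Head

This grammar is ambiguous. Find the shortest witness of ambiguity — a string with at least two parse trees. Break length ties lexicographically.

p f e

length 2: no string has ≥2 trees
length 3: p f e has 2 parse trees

Two derivations of p f e:
  B ⇒ p Term ⇒ p Tree ⇒ p f e
  B ⇒ p Term ⇒ p Head ⇒ p f e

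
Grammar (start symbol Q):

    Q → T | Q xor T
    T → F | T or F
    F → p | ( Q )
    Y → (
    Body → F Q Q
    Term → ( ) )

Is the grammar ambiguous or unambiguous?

Unambiguous

Only Q, T, F are reachable from Q; ignoring the rest: The grammar is stratified — Q handles 'xor' (left-recursive), T handles 'or', F atoms. Each operator has a fixed associativity and precedence level, so every string has one parse.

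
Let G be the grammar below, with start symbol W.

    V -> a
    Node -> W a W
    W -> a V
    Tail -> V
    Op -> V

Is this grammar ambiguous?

Unambiguous

Only W, V are reachable from W; ignoring the rest: Each reachable nonterminal has at most one production per leading terminal, and all productions are right-linear; the derivation is determined token-by-token.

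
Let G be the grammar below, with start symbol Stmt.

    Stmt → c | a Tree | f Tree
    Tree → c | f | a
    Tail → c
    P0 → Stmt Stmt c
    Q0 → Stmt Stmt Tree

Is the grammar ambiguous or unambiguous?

Unambiguous

(Tail, P0, Q0 are unreachable from Stmt, so their rules don't affect L(Stmt).) The reachable rules are right-linear with at most one rule per (nonterminal, next-terminal) pair. Each input token forces the next rule, so parsing is deterministic.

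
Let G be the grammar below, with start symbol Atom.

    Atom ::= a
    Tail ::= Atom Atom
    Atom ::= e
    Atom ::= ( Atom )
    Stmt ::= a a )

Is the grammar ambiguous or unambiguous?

Unambiguous

(Stmt, Tail are unreachable from Atom, so their rules don't affect L(Atom).) L(Atom) is { openⁿ atom closeⁿ : n ≥ 0 }. The bracket depth fixes n, and the derivation is forced at every step.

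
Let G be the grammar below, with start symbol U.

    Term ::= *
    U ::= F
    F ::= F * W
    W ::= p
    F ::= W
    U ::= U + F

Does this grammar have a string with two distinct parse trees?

Unambiguous

(Term is unreachable from U, so its rules don't affect L(U).) The grammar is stratified — U handles '+' (left-recursive), F handles '*', W atoms. Each operator has a fixed associativity and precedence level, so every string has one parse.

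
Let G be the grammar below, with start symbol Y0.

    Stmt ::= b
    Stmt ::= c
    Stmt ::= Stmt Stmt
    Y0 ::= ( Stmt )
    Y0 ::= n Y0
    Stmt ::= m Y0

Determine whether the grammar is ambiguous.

Witness: ( b b b )

Derivation 1: Y0 ⇒ ( Stmt ) ⇒ ( Stmt Stmt ) ⇒ ( b Stmt ) ⇒ ( b Stmt Stmt ) ⇒ ( b b Stmt ) ⇒ ( b b b )
Derivation 2: Y0 ⇒ ( Stmt ) ⇒ ( Stmt Stmt ) ⇒ ( Stmt Stmt Stmt ) ⇒ ( b Stmt Stmt ) ⇒ ( b b Stmt ) ⇒ ( b b b )

Two distinct leftmost derivations for the same string.

Ambiguous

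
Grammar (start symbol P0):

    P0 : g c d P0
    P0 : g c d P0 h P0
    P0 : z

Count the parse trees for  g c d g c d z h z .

Parse trees for g c d g c d z h z:
  [P0 g c d [P0 g c d [P0 z] h [P0 z]]]
  [P0 g c d [P0 g c d [P0 z]] h [P0 z]]

2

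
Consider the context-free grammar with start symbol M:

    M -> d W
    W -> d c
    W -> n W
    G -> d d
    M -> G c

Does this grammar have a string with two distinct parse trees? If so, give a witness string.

Witness: d d c

Derivation 1: M ⇒ d W ⇒ d d c
Derivation 2: M ⇒ G c ⇒ d d c

Two distinct leftmost derivations for the same string.

Ambiguous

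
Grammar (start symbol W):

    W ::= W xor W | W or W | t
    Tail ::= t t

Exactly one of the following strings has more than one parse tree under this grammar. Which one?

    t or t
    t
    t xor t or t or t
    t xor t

t or t: 1 tree
t: 1 tree
t xor t or t or t: 5 trees
t xor t: 1 tree

t xor t or t or t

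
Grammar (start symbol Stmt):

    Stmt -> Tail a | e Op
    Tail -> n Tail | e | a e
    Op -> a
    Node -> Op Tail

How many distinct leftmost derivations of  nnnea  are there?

Parse trees for nnnea:
  [Stmt [Tail n [Tail n [Tail n [Tail e]]]] a]

1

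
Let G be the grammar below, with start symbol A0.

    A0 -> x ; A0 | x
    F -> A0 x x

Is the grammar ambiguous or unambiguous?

Unambiguous

Only A0 is reachable from A0; ignoring the rest: Right-recursive list with a separator: after each atom, whether the separator follows determines the rule. One parse per string.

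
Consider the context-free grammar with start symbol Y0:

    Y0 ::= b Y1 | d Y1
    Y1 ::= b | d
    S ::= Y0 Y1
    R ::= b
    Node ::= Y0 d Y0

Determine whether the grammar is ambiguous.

Only Y0, Y1 are reachable from Y0; ignoring the rest: The reachable rules are right-linear with at most one rule per (nonterminal, next-terminal) pair. Each input token forces the next rule, so parsing is deterministic.

Unambiguous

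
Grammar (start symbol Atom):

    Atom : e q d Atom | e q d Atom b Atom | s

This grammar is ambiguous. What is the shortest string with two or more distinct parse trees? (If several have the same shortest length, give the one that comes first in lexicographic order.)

length 1: no string has ≥2 trees
length 4: no string has ≥2 trees
length 6: no string has ≥2 trees
length 7: no string has ≥2 trees
length 9: e q d e q d s b s has 2 parse trees

Two derivations of e q d e q d s b s:
  Atom ⇒ e q d Atom ⇒ e q d e q d Atom b Atom ⇒ e q d e q d s b Atom ⇒ e q d e q d s b s
  Atom ⇒ e q d Atom b Atom ⇒ e q d e q d Atom b Atom ⇒ e q d e q d s b Atom ⇒ e q d e q d s b s

e q d e q d s b s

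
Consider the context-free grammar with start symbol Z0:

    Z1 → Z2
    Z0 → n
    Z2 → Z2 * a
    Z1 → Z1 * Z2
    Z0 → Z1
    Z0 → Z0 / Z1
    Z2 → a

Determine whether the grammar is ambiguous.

Ambiguous

Witness: a * a

Derivation 1: Z0 ⇒ Z1 ⇒ Z2 ⇒ Z2 * a ⇒ a * a
Derivation 2: Z0 ⇒ Z1 ⇒ Z1 * Z2 ⇒ Z2 * Z2 ⇒ a * Z2 ⇒ a * a

Two distinct leftmost derivations for the same string.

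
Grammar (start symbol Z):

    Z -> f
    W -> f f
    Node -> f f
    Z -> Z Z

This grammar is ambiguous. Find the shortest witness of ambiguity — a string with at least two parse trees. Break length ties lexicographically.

f f f

length 1: no string has ≥2 trees
length 2: no string has ≥2 trees
length 3: f f f has 2 parse trees

Two derivations of f f f:
  Z ⇒ Z Z ⇒ f Z ⇒ f Z Z ⇒ f f Z ⇒ f f f
  Z ⇒ Z Z ⇒ Z Z Z ⇒ f Z Z ⇒ f f Z ⇒ f f f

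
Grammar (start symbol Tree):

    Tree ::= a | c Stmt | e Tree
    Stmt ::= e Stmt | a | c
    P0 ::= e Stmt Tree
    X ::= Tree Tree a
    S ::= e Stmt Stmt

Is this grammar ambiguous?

Unambiguous

(P0, X, S are unreachable from Tree, so their rules don't affect L(Tree).) Each reachable nonterminal has at most one production per leading terminal, and all productions are right-linear; the derivation is determined token-by-token.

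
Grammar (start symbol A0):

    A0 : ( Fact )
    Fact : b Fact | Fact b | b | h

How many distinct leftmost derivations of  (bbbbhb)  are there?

Parse trees for (bbbbhb):
  [A0 ( [Fact b [Fact b [Fact b [Fact b [Fact [Fact h] b]]]]] )]
  [A0 ( [Fact b [Fact b [Fact b [Fact [Fact b [Fact h]] b]]]] )]
  [A0 ( [Fact b [Fact b [Fact [Fact b [Fact b [Fact h]]] b]]] )]
  [A0 ( [Fact b [Fact [Fact b [Fact b [Fact b [Fact h]]]] b]] )]
  [A0 ( [Fact [Fact b [Fact b [Fact b [Fact b [Fact h]]]]] b] )]

5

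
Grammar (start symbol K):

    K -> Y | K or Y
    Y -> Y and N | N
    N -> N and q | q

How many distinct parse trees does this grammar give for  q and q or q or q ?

Parse trees for q and q or q or q:
  [K [K [K [Y [Y [N q]] and [N q]]] or [Y [N q]]] or [Y [N q]]]
  [K [K [K [Y [N [N q] and q]]] or [Y [N q]]] or [Y [N q]]]

2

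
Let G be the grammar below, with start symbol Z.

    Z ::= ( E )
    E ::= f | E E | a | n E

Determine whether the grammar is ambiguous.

Ambiguous

Witness: ( a a a )

Derivation 1: Z ⇒ ( E ) ⇒ ( E E ) ⇒ ( E E E ) ⇒ ( a E E ) ⇒ ( a a E ) ⇒ ( a a a )
Derivation 2: Z ⇒ ( E ) ⇒ ( E E ) ⇒ ( a E ) ⇒ ( a E E ) ⇒ ( a a E ) ⇒ ( a a a )

Two distinct leftmost derivations for the same string.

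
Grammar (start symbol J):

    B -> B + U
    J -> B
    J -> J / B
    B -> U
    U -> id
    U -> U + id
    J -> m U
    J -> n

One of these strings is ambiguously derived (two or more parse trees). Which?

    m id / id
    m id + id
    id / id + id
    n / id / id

m id / id: 1 tree
m id + id: 1 tree
id / id + id: 2 trees
n / id / id: 1 tree

id / id + id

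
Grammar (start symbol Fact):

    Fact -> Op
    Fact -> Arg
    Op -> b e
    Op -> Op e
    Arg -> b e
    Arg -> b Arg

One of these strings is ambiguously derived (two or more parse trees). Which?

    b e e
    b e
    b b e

b e e: 1 tree
b e: 2 trees
b b e: 1 tree

b e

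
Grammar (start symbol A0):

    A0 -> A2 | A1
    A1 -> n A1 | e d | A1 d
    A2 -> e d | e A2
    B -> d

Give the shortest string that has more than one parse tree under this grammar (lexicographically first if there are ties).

length 2: e d has 2 parse trees

Two derivations of e d:
  A0 ⇒ A2 ⇒ e d
  A0 ⇒ A1 ⇒ e d

e d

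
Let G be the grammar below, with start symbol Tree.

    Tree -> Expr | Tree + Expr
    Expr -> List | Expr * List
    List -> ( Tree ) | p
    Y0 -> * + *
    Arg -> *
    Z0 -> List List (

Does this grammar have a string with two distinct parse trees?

Only Tree, Expr, List are reachable from Tree; ignoring the rest: This is a standard precedence ladder (Tree over Expr over List), with each level left-recursive on its own operator ('+' at Tree, '*' at Expr). That structure is LR(1), hence unambiguous.

Unambiguous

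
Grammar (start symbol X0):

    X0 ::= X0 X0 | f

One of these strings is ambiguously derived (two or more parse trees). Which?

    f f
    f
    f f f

f f: 1 tree
f: 1 tree
f f f: 2 trees

f f f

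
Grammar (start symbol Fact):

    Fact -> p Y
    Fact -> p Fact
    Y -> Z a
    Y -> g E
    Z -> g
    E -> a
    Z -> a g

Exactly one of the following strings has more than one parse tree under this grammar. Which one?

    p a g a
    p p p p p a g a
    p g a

p a g a: 1 tree
p p p p p a g a: 1 tree
p g a: 2 trees

p g a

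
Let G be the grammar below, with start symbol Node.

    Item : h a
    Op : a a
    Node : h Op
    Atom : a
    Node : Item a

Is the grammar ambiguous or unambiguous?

Witness: h a a

Derivation 1: Node ⇒ h Op ⇒ h a a
Derivation 2: Node ⇒ Item a ⇒ h a a

Two distinct leftmost derivations for the same string.

Ambiguous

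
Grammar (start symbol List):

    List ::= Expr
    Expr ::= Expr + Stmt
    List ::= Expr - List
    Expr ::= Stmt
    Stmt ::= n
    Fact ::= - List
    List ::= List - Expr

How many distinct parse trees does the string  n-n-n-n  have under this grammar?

Parse trees for n-n-n-n:
  [List [Expr [Stmt n]] - [List [Expr [Stmt n]] - [List [Expr [Stmt n]] - [List [Expr [Stmt n]]]]]]
  [List [Expr [Stmt n]] - [List [Expr [Stmt n]] - [List [List [Expr [Stmt n]]] - [Expr [Stmt n]]]]]
  [List [Expr [Stmt n]] - [List [List [Expr [Stmt n]] - [List [Expr [Stmt n]]]] - [Expr [Stmt n]]]]
  [List [Expr [Stmt n]] - [List [List [List [Expr [Stmt n]]] - [Expr [Stmt n]]] - [Expr [Stmt n]]]]
  [List [List [Expr [Stmt n]] - [List [Expr [Stmt n]] - [List [Expr [Stmt n]]]]] - [Expr [Stmt n]]]
  [List [List [Expr [Stmt n]] - [List [List [Expr [Stmt n]]] - [Expr [Stmt n]]]] - [Expr [Stmt n]]]
  [List [List [List [Expr [Stmt n]] - [List [Expr [Stmt n]]]] - [Expr [Stmt n]]] - [Expr [Stmt n]]]
  [List [List [List [List [Expr [Stmt n]]] - [Expr [Stmt n]]] - [Expr [Stmt n]]] - [Expr [Stmt n]]]

8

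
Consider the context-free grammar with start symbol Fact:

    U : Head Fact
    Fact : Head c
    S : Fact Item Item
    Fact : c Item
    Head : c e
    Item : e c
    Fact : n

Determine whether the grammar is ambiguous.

Witness: c e c

Derivation 1: Fact ⇒ Head c ⇒ c e c
Derivation 2: Fact ⇒ c Item ⇒ c e c

Two distinct leftmost derivations for the same string.

Ambiguous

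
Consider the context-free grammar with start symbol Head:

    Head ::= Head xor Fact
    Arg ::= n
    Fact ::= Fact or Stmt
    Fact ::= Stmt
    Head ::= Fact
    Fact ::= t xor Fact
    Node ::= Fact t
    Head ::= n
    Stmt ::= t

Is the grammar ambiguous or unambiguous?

Witness: t xor t

Derivation 1: Head ⇒ Head xor Fact ⇒ Fact xor Fact ⇒ Stmt xor Fact ⇒ t xor Fact ⇒ t xor Stmt ⇒ t xor t
Derivation 2: Head ⇒ Fact ⇒ t xor Fact ⇒ t xor Stmt ⇒ t xor t

Two distinct leftmost derivations for the same string.

Ambiguous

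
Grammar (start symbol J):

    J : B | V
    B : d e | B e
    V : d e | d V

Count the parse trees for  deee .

Parse trees for deee:
  [J [B [B [B d e] e] e]]

1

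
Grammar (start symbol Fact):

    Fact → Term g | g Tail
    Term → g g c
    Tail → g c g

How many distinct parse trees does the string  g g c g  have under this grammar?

Parse trees for g g c g:
  [Fact [Term g g c] g]
  [Fact g [Tail g c g]]

2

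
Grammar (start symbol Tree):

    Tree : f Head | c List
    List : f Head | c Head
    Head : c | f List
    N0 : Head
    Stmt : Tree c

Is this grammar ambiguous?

Only Tree, List, Head are reachable from Tree; ignoring the rest: The reachable rules are right-linear with at most one rule per (nonterminal, next-terminal) pair. Each input token forces the next rule, so parsing is deterministic.

Unambiguous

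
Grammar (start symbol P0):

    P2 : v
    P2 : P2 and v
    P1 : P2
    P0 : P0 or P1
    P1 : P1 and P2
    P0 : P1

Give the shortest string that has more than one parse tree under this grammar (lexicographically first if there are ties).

v and v

length 1: no string has ≥2 trees
length 3: v and v has 2 parse trees

Two derivations of v and v:
  P0 ⇒ P1 ⇒ P2 ⇒ P2 and v ⇒ v and v
  P0 ⇒ P1 ⇒ P1 and P2 ⇒ P2 and P2 ⇒ v and P2 ⇒ v and v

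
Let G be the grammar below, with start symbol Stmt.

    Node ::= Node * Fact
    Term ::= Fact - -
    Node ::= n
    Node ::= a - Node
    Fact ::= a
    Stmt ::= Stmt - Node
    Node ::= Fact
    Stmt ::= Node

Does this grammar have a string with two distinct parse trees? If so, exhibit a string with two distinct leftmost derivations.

Witness: a - a

Derivation 1: Stmt ⇒ Stmt - Node ⇒ Node - Node ⇒ Fact - Node ⇒ a - Node ⇒ a - Fact ⇒ a - a
Derivation 2: Stmt ⇒ Node ⇒ a - Node ⇒ a - Fact ⇒ a - a

Two distinct leftmost derivations for the same string.

Ambiguous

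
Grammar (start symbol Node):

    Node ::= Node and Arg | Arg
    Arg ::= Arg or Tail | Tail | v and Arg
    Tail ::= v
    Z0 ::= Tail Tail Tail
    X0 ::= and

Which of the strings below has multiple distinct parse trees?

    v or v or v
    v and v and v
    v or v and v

v and v and v

v or v or v: 1 tree
v and v and v: 4 trees
v or v and v: 1 tree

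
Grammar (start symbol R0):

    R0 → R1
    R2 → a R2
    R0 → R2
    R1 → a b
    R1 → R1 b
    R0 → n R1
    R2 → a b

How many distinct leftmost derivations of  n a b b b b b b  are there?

Parse trees for n a b b b b b b:
  [R0 n [R1 [R1 [R1 [R1 [R1 [R1 a b] b] b] b] b] b]]

1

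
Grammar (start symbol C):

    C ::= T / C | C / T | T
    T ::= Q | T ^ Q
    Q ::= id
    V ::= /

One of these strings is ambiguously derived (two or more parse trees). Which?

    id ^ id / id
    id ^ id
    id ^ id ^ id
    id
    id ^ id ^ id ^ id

id ^ id / id: 2 trees
id ^ id: 1 tree
id ^ id ^ id: 1 tree
id: 1 tree
id ^ id ^ id ^ id: 1 tree

id ^ id / id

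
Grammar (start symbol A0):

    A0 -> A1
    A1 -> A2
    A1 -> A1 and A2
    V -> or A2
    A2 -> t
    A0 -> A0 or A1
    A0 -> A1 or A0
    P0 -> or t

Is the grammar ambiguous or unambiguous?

Witness: t or t

Derivation 1: A0 ⇒ A0 or A1 ⇒ A1 or A1 ⇒ A2 or A1 ⇒ t or A1 ⇒ t or A2 ⇒ t or t
Derivation 2: A0 ⇒ A1 or A0 ⇒ A2 or A0 ⇒ t or A0 ⇒ t or A1 ⇒ t or A2 ⇒ t or t

Two distinct leftmost derivations for the same string.

Ambiguous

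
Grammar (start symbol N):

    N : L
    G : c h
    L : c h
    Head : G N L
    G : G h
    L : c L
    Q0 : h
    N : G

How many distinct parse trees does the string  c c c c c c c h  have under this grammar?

Parse trees for c c c c c c c h:
  [N [L c [L c [L c [L c [L c [L c [L c h]]]]]]]]

1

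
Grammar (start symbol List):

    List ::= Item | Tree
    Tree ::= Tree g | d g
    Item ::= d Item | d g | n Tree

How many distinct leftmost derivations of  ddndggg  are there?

1

Parse trees for ddndggg:
  [List [Item d [Item d [Item n [Tree [Tree [Tree d g] g] g]]]]]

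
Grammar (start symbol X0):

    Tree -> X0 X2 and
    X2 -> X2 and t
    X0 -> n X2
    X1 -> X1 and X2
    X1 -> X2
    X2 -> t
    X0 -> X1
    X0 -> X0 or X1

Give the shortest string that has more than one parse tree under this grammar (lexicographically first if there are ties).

t and t

length 1: no string has ≥2 trees
length 2: no string has ≥2 trees
length 3: t and t has 2 parse trees

Two derivations of t and t:
  X0 ⇒ X1 ⇒ X1 and X2 ⇒ X2 and X2 ⇒ t and X2 ⇒ t and t
  X0 ⇒ X1 ⇒ X2 ⇒ X2 and t ⇒ t and t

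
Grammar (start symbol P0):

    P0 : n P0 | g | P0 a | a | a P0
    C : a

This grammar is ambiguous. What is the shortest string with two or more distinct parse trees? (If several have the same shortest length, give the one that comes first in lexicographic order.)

length 1: no string has ≥2 trees
length 2: a a has 2 parse trees

Two derivations of a a:
  P0 ⇒ P0 a ⇒ a a
  P0 ⇒ a P0 ⇒ a a

a a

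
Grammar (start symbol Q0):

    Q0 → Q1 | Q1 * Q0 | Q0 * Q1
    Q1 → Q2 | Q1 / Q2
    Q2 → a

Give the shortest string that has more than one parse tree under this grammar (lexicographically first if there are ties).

length 1: no string has ≥2 trees
length 3: a * a has 2 parse trees

Two derivations of a * a:
  Q0 ⇒ Q1 * Q0 ⇒ Q2 * Q0 ⇒ a * Q0 ⇒ a * Q1 ⇒ a * Q2 ⇒ a * a
  Q0 ⇒ Q0 * Q1 ⇒ Q1 * Q1 ⇒ Q2 * Q1 ⇒ a * Q1 ⇒ a * Q2 ⇒ a * a

a * a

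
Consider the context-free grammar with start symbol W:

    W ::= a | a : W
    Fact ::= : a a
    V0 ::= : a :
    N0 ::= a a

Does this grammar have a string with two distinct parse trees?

(Fact, V0, N0 are unreachable from W, so their rules don't affect L(W).) The reachable grammar is A → atom sep A | atom. Each atom is followed by either the separator (recurse) or end-of-string (stop) — no choice point.

Unambiguous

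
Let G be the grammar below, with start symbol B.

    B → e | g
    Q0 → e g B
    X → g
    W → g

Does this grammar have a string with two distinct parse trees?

(Q0, X, W are unreachable from B, so their rules don't affect L(B).) The reachable rules are right-linear with at most one rule per (nonterminal, next-terminal) pair. Each input token forces the next rule, so parsing is deterministic.

Unambiguous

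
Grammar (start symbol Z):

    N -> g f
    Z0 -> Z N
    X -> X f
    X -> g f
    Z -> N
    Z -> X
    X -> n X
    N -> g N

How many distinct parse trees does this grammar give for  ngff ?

Parse trees for ngff:
  [Z [X [X n [X g f]] f]]
  [Z [X n [X [X g f] f]]]

2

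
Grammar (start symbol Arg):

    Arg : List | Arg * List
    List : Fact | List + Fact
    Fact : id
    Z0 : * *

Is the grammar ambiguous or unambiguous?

Unambiguous

(Z0 is unreachable from Arg, so its rules don't affect L(Arg).) Arg → Arg * List | List  ;  List → List + Fact | Fact  — a left-associative chain with Fact at the bottom. Each string factors uniquely by precedence.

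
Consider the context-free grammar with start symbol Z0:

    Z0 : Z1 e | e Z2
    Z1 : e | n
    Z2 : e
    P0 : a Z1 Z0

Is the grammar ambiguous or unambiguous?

Ambiguous

Witness: e e

Derivation 1: Z0 ⇒ Z1 e ⇒ e e
Derivation 2: Z0 ⇒ e Z2 ⇒ e e

Two distinct leftmost derivations for the same string.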